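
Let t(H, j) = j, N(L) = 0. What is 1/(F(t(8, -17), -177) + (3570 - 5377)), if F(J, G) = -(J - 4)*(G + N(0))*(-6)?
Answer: 1/20495 ≈ 4.8792e-5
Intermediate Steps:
F(J, G) = 6*G*(-4 + J) (F(J, G) = -(J - 4)*(G + 0)*(-6) = -(-4 + J)*G*(-6) = -G*(-4 + J)*(-6) = 6*G*(-4 + J))
1/(F(t(8, -17), -177) + (3570 - 5377)) = 1/(6*(-177)*(-4 - 17) + (3570 - 5377)) = 1/(6*(-177)*(-21) - 1807) = 1/(22302 - 1807) = 1/20495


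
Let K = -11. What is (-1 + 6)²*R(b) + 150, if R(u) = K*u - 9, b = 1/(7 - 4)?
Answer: -500/3 ≈ -166.67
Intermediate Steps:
b = ⅓ (b = 1/3 = ⅓ ≈ 0.33333)
R(u) = -9 - 11*u (R(u) = -11*u - 9 = -9 - 11*u)
(-1 + 6)²*R(b) + 150 = (-1 + 6)²*(-9 - 11*⅓) + 150 = 5²*(-9 - 11/3) + 150 = 25*(-38/3) + 150 = -950/3 + 150 = -500/3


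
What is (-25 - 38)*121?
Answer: -7623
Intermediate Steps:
(-25 - 38)*121 = -63*121 = -7623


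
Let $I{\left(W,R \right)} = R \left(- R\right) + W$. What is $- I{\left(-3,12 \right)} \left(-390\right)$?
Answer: $-57330$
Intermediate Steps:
$I{\left(W,R \right)} = W - R^{2}$ ($I{\left(W,R \right)} = - R^{2} + W = W - R^{2}$)
$- I{\left(-3,12 \right)} \left(-390\right) = - \left(-3 - 12^{2}\right) \left(-390\right) = - \left(-3 - 144\right) \left(-390\right) = - \left(-147\right) \left(-390\right) = \left(-1\right) 57330 = -57330$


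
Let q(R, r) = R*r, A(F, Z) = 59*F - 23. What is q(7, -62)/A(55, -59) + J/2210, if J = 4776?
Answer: 3607283/1780155 ≈ 2.0264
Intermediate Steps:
A(F, Z) = -23 + 59*F
q(7, -62)/A(55, -59) + J/2210 = (7*(-62))/(-23 + 59*55) + 4776/2210 = -434/(-23 + 3245) + 4776*(1/2210) = -434/3222 + 2388/1105 = -434*1/3222 + 2388/1105 = -217/1611 + 2388/1105 = 3607283/1780155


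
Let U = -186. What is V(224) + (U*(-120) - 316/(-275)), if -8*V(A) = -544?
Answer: 6157016/275 ≈ 22389.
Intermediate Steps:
V(A) = 68 (V(A) = -1/8*(-544) = 68)
V(224) + (U*(-120) - 316/(-275)) = 68 + (-186*(-120) - 316/(-275)) = 68 + (22320 - 316*(-1/275)) = 68 + (22320 + 316/275) = 68 + 6138316/275 = 6157016/275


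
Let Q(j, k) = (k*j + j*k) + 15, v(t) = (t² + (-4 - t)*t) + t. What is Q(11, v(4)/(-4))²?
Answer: 6561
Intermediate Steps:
v(t) = t + t² + t*(-4 - t) (v(t) = (t² + t*(-4 - t)) + t = t + t² + t*(-4 - t))
Q(j, k) = 15 + 2*j*k (Q(j, k) = (j*k + j*k) + 15 = 2*j*k + 15 = 15 + 2*j*k)
Q(11, v(4)/(-4))² = (15 + 2*11*(-3*4/(-4)))² = (15 + 2*11*(-12*(-¼)))² = (15 + 2*11*3)² = (15 + 66)² = 81² = 6561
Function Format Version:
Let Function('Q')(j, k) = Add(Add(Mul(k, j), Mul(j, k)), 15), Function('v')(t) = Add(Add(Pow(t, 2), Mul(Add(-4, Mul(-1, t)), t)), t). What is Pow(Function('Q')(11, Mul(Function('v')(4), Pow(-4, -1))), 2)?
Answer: 6561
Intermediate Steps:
Function('v')(t) = Add(t, Pow(t, 2), Mul(t, Add(-4, Mul(-1, t)))) (Function('v')(t) = Add(Add(Pow(t, 2), Mul(t, Add(-4, Mul(-1, t)))), t) = Add(t, Pow(t, 2), Mul(t, Add(-4, Mul(-1, t)))))
Function('Q')(j, k) = Add(15, Mul(2, j, k)) (Function('Q')(j, k) = Add(Add(Mul(j, k), Mul(j, k)), 15) = Add(Mul(2, j, k), 15) = Add(15, Mul(2, j, k)))
Pow(Function('Q')(11, Mul(Function('v')(4), Pow(-4, -1))), 2) = Pow(Add(15, Mul(2, 11, Mul(Mul(-3, 4), Pow(-4, -1)))), 2) = Pow(Add(15, Mul(2, 11, Mul(-12, Rational(-1, 4)))), 2) = Pow(Add(15, Mul(2, 11, 3)), 2) = Pow(Add(15, 66), 2) = Pow(81, 2) = 6561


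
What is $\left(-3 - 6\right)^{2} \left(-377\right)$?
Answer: $-30537$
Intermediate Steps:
$\left(-3 - 6\right)^{2} \left(-377\right) = \left(-9\right)^{2} \left(-377\right) = 81 \left(-377\right) = -30537$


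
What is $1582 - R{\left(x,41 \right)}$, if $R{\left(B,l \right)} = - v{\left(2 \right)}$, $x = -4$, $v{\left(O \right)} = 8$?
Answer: $1590$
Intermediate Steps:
$R{\left(B,l \right)} = -8$ ($R{\left(B,l \right)} = \left(-1\right) 8 = -8$)
$1582 - R{\left(x,41 \right)} = 1582 - -8 = 1582 + 8 = 1590$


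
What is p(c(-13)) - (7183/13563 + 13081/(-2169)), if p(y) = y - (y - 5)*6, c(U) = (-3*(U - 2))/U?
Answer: 22666723/429221 ≈ 52.809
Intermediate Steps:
c(U) = (6 - 3*U)/U (c(U) = (-3*(-2 + U))/U = (6 - 3*U)/U)
p(y) = 30 - 5*y (p(y) = y - (-5 + y)*6 = y - (-30 + 6*y) = y + (30 - 6*y) = 30 - 5*y)
p(c(-13)) - (7183/13563 + 13081/(-2169)) = (30 - 5*(-3 + 6/(-13))) - (7183/13563 + 13081/(-2169)) = (30 - 5*(-3 + 6*(-1/13))) - (7183*(1/13563) + 13081*(-1/2169)) = (30 - 5*(-3 - 6/13)) - (653/1233 - 13081/2169) = (30 - 5*(-45/13)) - 1*(-181636/33017) = (30 + 225/13) + 181636/33017 = 615/13 + 181636/33017 = 22666723/429221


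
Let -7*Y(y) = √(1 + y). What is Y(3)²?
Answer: 4/49 ≈ 0.081633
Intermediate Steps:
Y(y) = -√(1 + y)/7
Y(3)² = (-√(1 + 3)/7)² = (-√4/7)² = (-⅐*2)² = (-2/7)² = 4/49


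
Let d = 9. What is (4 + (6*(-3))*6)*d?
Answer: -936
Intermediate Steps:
(4 + (6*(-3))*6)*d = (4 + (6*(-3))*6)*9 = (4 - 18*6)*9 = (4 - 108)*9 = -104*9 = -936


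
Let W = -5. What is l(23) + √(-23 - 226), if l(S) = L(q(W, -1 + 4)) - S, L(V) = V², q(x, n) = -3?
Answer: -14 + I*√249 ≈ -14.0 + 15.78*I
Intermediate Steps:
l(S) = 9 - S (l(S) = (-3)² - S = 9 - S)
l(23) + √(-23 - 226) = (9 - 1*23) + √(-23 - 226) = (9 - 23) + √(-249) = -14 + I*√249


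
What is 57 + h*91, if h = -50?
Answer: -4493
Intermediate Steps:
57 + h*91 = 57 - 50*91 = 57 - 4550 = -4493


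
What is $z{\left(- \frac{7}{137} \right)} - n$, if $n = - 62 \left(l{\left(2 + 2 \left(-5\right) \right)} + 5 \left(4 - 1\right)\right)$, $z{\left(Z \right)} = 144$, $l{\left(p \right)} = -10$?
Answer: $454$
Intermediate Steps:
$n = -310$ ($n = - 62 \left(-10 + 5 \left(4 - 1\right)\right) = - 62 \left(-10 + 5 \cdot 3\right) = - 62 \left(-10 + 15\right) = \left(-62\right) 5 = -310$)
$z{\left(- \frac{7}{137} \right)} - n = 144 - -310 = 144 + 310 = 454$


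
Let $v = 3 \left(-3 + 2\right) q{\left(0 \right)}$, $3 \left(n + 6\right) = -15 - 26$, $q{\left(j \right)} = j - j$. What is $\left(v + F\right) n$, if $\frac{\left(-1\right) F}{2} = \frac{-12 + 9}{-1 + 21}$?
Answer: $- \frac{59}{10} \approx -5.9$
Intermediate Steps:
$q{\left(j \right)} = 0$
$F = \frac{3}{10}$ ($F = - 2 \frac{-12 + 9}{-1 + 21} = - 2 \left(- \frac{3}{20}\right) = - 2 \left(\left(-3\right) \frac{1}{20}\right) = \left(-2\right) \left(- \frac{3}{20}\right) = \frac{3}{10} \approx 0.3$)
$n = - \frac{59}{3}$ ($n = -6 + \frac{-15 - 26}{3} = -6 + \frac{1}{3} \left(-41\right) = -6 - \frac{41}{3} = - \frac{59}{3} \approx -19.667$)
$v = 0$ ($v = 3 \left(-3 + 2\right) 0 = 3 \left(-1\right) 0 = \left(-3\right) 0 = 0$)
$\left(v + F\right) n = \left(0 + \frac{3}{10}\right) \left(- \frac{59}{3}\right) = \frac{3}{10} \left(- \frac{59}{3}\right) = - \frac{59}{10}$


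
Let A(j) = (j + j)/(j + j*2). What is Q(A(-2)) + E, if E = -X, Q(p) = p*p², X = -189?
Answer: 5111/27 ≈ 189.30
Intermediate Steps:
A(j) = ⅔ (A(j) = (2*j)/(j + 2*j) = (2*j)/((3*j)) = (2*j)*(1/(3*j)) = ⅔)
Q(p) = p³
E = 189 (E = -1*(-189) = 189)
Q(A(-2)) + E = (⅔)³ + 189 = 8/27 + 189 = 5111/27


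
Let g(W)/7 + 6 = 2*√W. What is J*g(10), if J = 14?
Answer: -588 + 196*√10 ≈ 31.806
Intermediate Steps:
g(W) = -42 + 14*√W (g(W) = -42 + 7*(2*√W) = -42 + 14*√W)
J*g(10) = 14*(-42 + 14*√10) = -588 + 196*√10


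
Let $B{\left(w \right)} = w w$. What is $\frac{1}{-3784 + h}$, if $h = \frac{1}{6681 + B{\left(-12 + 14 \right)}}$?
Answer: $- \frac{6685}{25296039} \approx -0.00026427$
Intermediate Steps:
$B{\left(w \right)} = w^{2}$
$h = \frac{1}{6685}$ ($h = \frac{1}{6681 + \left(-12 + 14\right)^{2}} = \frac{1}{6681 + 2^{2}} = \frac{1}{6681 + 4} = \frac{1}{6685} \approx 0.00014959$)
$\frac{1}{-3784 + h} = \frac{1}{-3784 + \frac{1}{6685}} = \frac{1}{- \frac{25296039}{6685}} = - \frac{6685}{25296039}$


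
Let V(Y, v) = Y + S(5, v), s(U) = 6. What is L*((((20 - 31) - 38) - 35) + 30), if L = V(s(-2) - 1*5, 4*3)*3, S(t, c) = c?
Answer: -2106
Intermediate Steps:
V(Y, v) = Y + v
L = 39 (L = ((6 - 1*5) + 4*3)*3 = ((6 - 5) + 12)*3 = (1 + 12)*3 = 13*3 = 39)
L*((((20 - 31) - 38) - 35) + 30) = 39*((((20 - 31) - 38) - 35) + 30) = 39*(((-11 - 38) - 35) + 30) = 39*((-49 - 35) + 30) = 39*(-84 + 30) = 39*(-54) = -2106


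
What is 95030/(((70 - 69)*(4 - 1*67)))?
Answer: -95030/63 ≈ -1508.4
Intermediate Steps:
95030/(((70 - 69)*(4 - 1*67))) = 95030/((1*(4 - 67))) = 95030/((1*(-63))) = 95030/(-63) = 95030*(-1/63) = -95030/63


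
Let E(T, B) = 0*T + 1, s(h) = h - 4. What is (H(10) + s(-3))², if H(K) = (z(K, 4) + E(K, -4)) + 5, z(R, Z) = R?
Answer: 81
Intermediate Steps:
s(h) = -4 + h
E(T, B) = 1 (E(T, B) = 0 + 1 = 1)
H(K) = 6 + K (H(K) = (K + 1) + 5 = (1 + K) + 5 = 6 + K)
(H(10) + s(-3))² = ((6 + 10) + (-4 - 3))² = (16 - 7)² = 9² = 81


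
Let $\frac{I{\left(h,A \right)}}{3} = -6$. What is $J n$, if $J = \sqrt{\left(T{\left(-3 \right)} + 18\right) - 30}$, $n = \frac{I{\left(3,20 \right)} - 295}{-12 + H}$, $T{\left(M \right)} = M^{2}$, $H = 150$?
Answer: $- \frac{313 i \sqrt{3}}{138} \approx - 3.9285 i$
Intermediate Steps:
$I{\left(h,A \right)} = -18$ ($I{\left(h,A \right)} = 3 \left(-6\right) = -18$)
$n = - \frac{313}{138}$ ($n = \frac{-18 - 295}{-12 + 150} = - \frac{313}{138} \approx -2.2681$)
$J = i \sqrt{3}$ ($J = \sqrt{\left(\left(-3\right)^{2} + 18\right) - 30} = \sqrt{\left(9 + 18\right) - 30} = \sqrt{27 - 30} = \sqrt{-3} = i \sqrt{3} \approx 1.732 i$)
$J n = i \sqrt{3} \left(- \frac{313}{138}\right) = - \frac{313 i \sqrt{3}}{138}$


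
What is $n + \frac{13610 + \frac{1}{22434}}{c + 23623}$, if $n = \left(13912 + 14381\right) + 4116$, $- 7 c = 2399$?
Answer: $\frac{118485860351959}{3655889508} \approx 32410.0$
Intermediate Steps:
$c = - \frac{2399}{7}$ ($c = \left(- \frac{1}{7}\right) 2399 = - \frac{2399}{7} \approx -342.71$)
$n = 32409$ ($n = 28293 + 4116 = 32409$)
$n + \frac{13610 + \frac{1}{22434}}{c + 23623} = 32409 + \frac{13610 + \frac{1}{22434}}{- \frac{2399}{7} + 23623} = 32409 + \frac{13610 + \frac{1}{22434}}{\frac{162962}{7}} = 32409 + \frac{305326741}{22434} \cdot \frac{7}{162962} = 32409 + \frac{2137287187}{3655889508} = \frac{118485860351959}{3655889508}$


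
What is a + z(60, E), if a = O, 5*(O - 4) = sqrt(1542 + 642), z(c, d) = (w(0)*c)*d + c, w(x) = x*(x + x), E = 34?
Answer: 64 + 2*sqrt(546)/5 ≈ 73.347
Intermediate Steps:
w(x) = 2*x**2 (w(x) = x*(2*x) = 2*x**2)
z(c, d) = c (z(c, d) = ((2*0**2)*c)*d + c = ((2*0)*c)*d + c = (0*c)*d + c = 0*d + c = 0 + c = c)
O = 4 + 2*sqrt(546)/5 (O = 4 + sqrt(1542 + 642)/5 = 4 + sqrt(2184)/5 = 4 + (2*sqrt(546))/5 = 4 + 2*sqrt(546)/5 ≈ 13.347)
a = 4 + 2*sqrt(546)/5 ≈ 13.347
a + z(60, E) = (4 + 2*sqrt(546)/5) + 60 = 64 + 2*sqrt(546)/5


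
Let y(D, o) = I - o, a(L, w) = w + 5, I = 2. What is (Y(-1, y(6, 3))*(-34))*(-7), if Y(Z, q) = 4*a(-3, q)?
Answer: 3808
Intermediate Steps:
a(L, w) = 5 + w
y(D, o) = 2 - o
Y(Z, q) = 20 + 4*q (Y(Z, q) = 4*(5 + q) = 20 + 4*q)
(Y(-1, y(6, 3))*(-34))*(-7) = ((20 + 4*(2 - 1*3))*(-34))*(-7) = ((20 + 4*(2 - 3))*(-34))*(-7) = ((20 + 4*(-1))*(-34))*(-7) = ((20 - 4)*(-34))*(-7) = (16*(-34))*(-7) = -544*(-7) = 3808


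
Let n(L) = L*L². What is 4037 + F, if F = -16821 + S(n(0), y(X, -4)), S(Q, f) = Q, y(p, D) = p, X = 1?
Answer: -12784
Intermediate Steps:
n(L) = L³
F = -16821 (F = -16821 + 0³ = -16821 + 0 = -16821)
4037 + F = 4037 - 16821 = -12784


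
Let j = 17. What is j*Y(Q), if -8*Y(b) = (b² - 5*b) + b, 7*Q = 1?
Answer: 459/392 ≈ 1.1709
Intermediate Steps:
Q = ⅐ (Q = (⅐)*1 = ⅐ ≈ 0.14286)
Y(b) = b/2 - b²/8 (Y(b) = -((b² - 5*b) + b)/8 = -(b² - 4*b)/8 = b/2 - b²/8)
j*Y(Q) = 17*((⅛)*(⅐)*(4 - 1*⅐)) = 17*((⅛)*(⅐)*(4 - ⅐)) = 17*((⅛)*(⅐)*(27/7)) = 17*(27/392) = 459/392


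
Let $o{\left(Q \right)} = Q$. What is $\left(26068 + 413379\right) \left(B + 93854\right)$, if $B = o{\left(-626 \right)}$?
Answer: $40968764916$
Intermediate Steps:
$B = -626$
$\left(26068 + 413379\right) \left(B + 93854\right) = \left(26068 + 413379\right) \left(-626 + 93854\right) = 439447 \cdot 93228 = 40968764916$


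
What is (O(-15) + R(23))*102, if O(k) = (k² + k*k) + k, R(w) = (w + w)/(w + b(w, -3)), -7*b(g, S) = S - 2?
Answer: 3699132/83 ≈ 44568.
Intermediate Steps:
b(g, S) = 2/7 - S/7 (b(g, S) = -(S - 2)/7 = -(-2 + S)/7 = 2/7 - S/7)
R(w) = 2*w/(5/7 + w) (R(w) = (w + w)/(w + (2/7 - ⅐*(-3))) = (2*w)/(w + (2/7 + 3/7)) = (2*w)/(w + 5/7) = (2*w)/(5/7 + w) = 2*w/(5/7 + w))
O(k) = k + 2*k² (O(k) = (k² + k²) + k = 2*k² + k = k + 2*k²)
(O(-15) + R(23))*102 = (-15*(1 + 2*(-15)) + 14*23/(5 + 7*23))*102 = (-15*(1 - 30) + 14*23/(5 + 161))*102 = (-15*(-29) + 14*23/166)*102 = (435 + 14*23*(1/166))*102 = (435 + 161/83)*102 = (36266/83)*102 = 3699132/83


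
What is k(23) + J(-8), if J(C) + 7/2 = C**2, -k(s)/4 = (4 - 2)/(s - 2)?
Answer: 2525/42 ≈ 60.119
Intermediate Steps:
k(s) = -8/(-2 + s) (k(s) = -4*(4 - 2)/(s - 2) = -8/(-2 + s))
J(C) = -7/2 + C**2
k(23) + J(-8) = -8/(-2 + 23) + (-7/2 + (-8)**2) = -8/21 + (-7/2 + 64) = -8*1/21 + 121/2 = -8/21 + 121/2 = 2525/42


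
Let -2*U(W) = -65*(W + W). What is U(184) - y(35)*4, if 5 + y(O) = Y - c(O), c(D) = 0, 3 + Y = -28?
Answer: 12104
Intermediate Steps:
Y = -31 (Y = -3 - 28 = -31)
y(O) = -36 (y(O) = -5 + (-31 - 1*0) = -5 + (-31 + 0) = -5 - 31 = -36)
U(W) = 65*W (U(W) = -(-65)*(W + W)/2 = -(-65)*2*W/2 = -(-65)*W = 65*W)
U(184) - y(35)*4 = 65*184 - (-36)*4 = 11960 - 1*(-144) = 11960 + 144 = 12104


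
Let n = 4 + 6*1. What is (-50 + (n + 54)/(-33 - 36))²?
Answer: 12348196/4761 ≈ 2593.6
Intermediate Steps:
n = 10 (n = 4 + 6 = 10)
(-50 + (n + 54)/(-33 - 36))² = (-50 + (10 + 54)/(-33 - 36))² = (-50 + 64/(-69))² = (-50 + 64*(-1/69))² = (-50 - 64/69)² = (-3514/69)² = 12348196/4761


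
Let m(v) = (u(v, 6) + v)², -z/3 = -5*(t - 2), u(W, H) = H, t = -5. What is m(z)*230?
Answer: 2254230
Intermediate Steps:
z = -105 (z = -(-15)*(-5 - 2) = -(-15)*(-7) = -3*35 = -105)
m(v) = (6 + v)²
m(z)*230 = (6 - 105)²*230 = (-99)²*230 = 9801*230 = 2254230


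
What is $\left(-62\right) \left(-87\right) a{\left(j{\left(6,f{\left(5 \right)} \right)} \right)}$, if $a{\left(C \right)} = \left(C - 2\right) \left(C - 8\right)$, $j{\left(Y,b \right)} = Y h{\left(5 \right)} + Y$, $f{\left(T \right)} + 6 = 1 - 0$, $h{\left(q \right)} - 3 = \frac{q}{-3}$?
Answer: $388368$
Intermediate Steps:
$h{\left(q \right)} = 3 - \frac{q}{3}$ ($h{\left(q \right)} = 3 + \frac{q}{-3} = 3 + q \left(- \frac{1}{3}\right) = 3 - \frac{q}{3}$)
$f{\left(T \right)} = -5$ ($f{\left(T \right)} = -6 + \left(1 - 0\right) = -6 + \left(1 + 0\right) = -6 + 1 = -5$)
$j{\left(Y,b \right)} = \frac{7 Y}{3}$ ($j{\left(Y,b \right)} = Y \left(3 - \frac{5}{3}\right) + Y = Y \frac{4}{3} + Y = \frac{4 Y}{3} + Y = \frac{7 Y}{3}$)
$a{\left(C \right)} = \left(-8 + C\right) \left(-2 + C\right)$ ($a{\left(C \right)} = \left(-2 + C\right) \left(-8 + C\right) = \left(-8 + C\right) \left(-2 + C\right)$)
$\left(-62\right) \left(-87\right) a{\left(j{\left(6,f{\left(5 \right)} \right)} \right)} = \left(-62\right) \left(-87\right) \left(16 + \left(\frac{7}{3} \cdot 6\right)^{2} - 10 \cdot \frac{7}{3} \cdot 6\right) = 5394 \left(16 + 14^{2} - 140\right) = 5394 \left(16 + 196 - 140\right) = 5394 \cdot 72 = 388368$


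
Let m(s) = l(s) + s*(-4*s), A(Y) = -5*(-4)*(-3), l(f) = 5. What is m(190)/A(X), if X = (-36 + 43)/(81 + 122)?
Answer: 28879/12 ≈ 2406.6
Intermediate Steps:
X = 1/29 (X = 7/203 = 7*(1/203) = 1/29 ≈ 0.034483)
A(Y) = -60 (A(Y) = 20*(-3) = -60)
m(s) = 5 - 4*s**2 (m(s) = 5 + s*(-4*s) = 5 - 4*s**2)
m(190)/A(X) = (5 - 4*190**2)/(-60) = (5 - 4*36100)*(-1/60) = (5 - 144400)*(-1/60) = -144395*(-1/60) = 28879/12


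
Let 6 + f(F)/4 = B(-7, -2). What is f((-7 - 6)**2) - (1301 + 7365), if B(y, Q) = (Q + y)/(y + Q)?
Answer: -8686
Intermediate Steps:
B(y, Q) = 1 (B(y, Q) = (Q + y)/(Q + y) = 1)
f(F) = -20 (f(F) = -24 + 4*1 = -24 + 4 = -20)
f((-7 - 6)**2) - (1301 + 7365) = -20 - (1301 + 7365) = -20 - 1*8666 = -20 - 8666 = -8686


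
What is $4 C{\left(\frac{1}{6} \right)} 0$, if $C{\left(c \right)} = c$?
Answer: $0$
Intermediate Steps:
$4 C{\left(\frac{1}{6} \right)} 0 = \frac{4}{6} \cdot 0 = 4 \cdot \frac{1}{6} \cdot 0 = \frac{2}{3} \cdot 0 = 0$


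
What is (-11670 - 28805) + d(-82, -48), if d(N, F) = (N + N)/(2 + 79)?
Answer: -3278639/81 ≈ -40477.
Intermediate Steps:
d(N, F) = 2*N/81 (d(N, F) = (2*N)/81 = (2*N)*(1/81) = 2*N/81)
(-11670 - 28805) + d(-82, -48) = (-11670 - 28805) + (2/81)*(-82) = -40475 - 164/81 = -3278639/81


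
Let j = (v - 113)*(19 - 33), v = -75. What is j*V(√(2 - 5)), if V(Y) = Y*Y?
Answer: -7896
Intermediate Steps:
V(Y) = Y²
j = 2632 (j = (-75 - 113)*(19 - 33) = -188*(-14) = 2632)
j*V(√(2 - 5)) = 2632*(√(2 - 5))² = 2632*(√(-3))² = 2632*(I*√3)² = 2632*(-3) = -7896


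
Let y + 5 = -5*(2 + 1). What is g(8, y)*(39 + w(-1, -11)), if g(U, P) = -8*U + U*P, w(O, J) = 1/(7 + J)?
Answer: -8680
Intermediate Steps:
y = -20 (y = -5 - 5*(2 + 1) = -5 - 5*3 = -5 - 1*15 = -5 - 15 = -20)
g(U, P) = -8*U + P*U
g(8, y)*(39 + w(-1, -11)) = (8*(-8 - 20))*(39 + 1/(7 - 11)) = (8*(-28))*(39 + 1/(-4)) = -224*(39 - ¼) = -224*155/4 = -8680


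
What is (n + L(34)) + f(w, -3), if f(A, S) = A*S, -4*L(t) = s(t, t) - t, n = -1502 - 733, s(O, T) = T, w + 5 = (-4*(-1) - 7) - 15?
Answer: -2166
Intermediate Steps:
w = -23 (w = -5 + ((-4*(-1) - 7) - 15) = -5 + ((4 - 7) - 15) = -5 + (-3 - 15) = -5 - 18 = -23)
n = -2235
L(t) = 0 (L(t) = -(t - t)/4 = -¼*0 = 0)
(n + L(34)) + f(w, -3) = (-2235 + 0) - 23*(-3) = -2235 + 69 = -2166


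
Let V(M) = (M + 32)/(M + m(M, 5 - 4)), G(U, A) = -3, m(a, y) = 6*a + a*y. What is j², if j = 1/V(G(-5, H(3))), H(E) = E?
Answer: 576/841 ≈ 0.68490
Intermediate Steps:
V(M) = (32 + M)/(8*M) (V(M) = (M + 32)/(M + M*(6 + (5 - 4))) = (32 + M)/(M + M*(6 + 1)) = (32 + M)/(M + M*7) = (32 + M)/(M + 7*M) = (32 + M)/((8*M)) = (32 + M)*(1/(8*M)) = (32 + M)/(8*M))
j = -24/29 (j = 1/((⅛)*(32 - 3)/(-3)) = 1/((⅛)*(-⅓)*29) = 1/(-29/24) = -24/29 ≈ -0.82759)
j² = (-24/29)² = 576/841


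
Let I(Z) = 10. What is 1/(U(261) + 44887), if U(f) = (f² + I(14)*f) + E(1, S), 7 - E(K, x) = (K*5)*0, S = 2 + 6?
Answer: 1/115625 ≈ 8.6487e-6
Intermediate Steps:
S = 8
E(K, x) = 7 (E(K, x) = 7 - K*5*0 = 7 - 5*K*0 = 7 - 1*0 = 7 + 0 = 7)
U(f) = 7 + f² + 10*f (U(f) = (f² + 10*f) + 7 = 7 + f² + 10*f)
1/(U(261) + 44887) = 1/((7 + 261² + 10*261) + 44887) = 1/((7 + 68121 + 2610) + 44887) = 1/(70738 + 44887) = 1/115625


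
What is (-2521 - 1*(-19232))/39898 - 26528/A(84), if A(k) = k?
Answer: -264252605/837858 ≈ -315.39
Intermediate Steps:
(-2521 - 1*(-19232))/39898 - 26528/A(84) = (-2521 - 1*(-19232))/39898 - 26528/84 = (-2521 + 19232)*(1/39898) - 26528*1/84 = 16711*(1/39898) - 6632/21 = 16711/39898 - 6632/21 = -264252605/837858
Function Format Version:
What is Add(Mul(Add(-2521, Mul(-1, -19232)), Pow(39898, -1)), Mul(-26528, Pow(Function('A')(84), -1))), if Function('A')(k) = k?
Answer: Rational(-264252605, 837858) ≈ -315.39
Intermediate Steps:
Add(Mul(Add(-2521, Mul(-1, -19232)), Pow(39898, -1)), Mul(-26528, Pow(Function('A')(84), -1))) = Add(Mul(Add(-2521, Mul(-1, -19232)), Pow(39898, -1)), Mul(-26528, Pow(84, -1))) = Add(Mul(Add(-2521, 19232), Rational(1, 39898)), Mul(-26528, Rational(1, 84))) = Add(Mul(16711, Rational(1, 39898)), Rational(-6632, 21)) = Add(Rational(16711, 39898), Rational(-6632, 21)) = Rational(-264252605, 837858)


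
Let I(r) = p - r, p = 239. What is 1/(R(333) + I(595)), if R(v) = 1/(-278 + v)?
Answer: -55/19579 ≈ -0.0028091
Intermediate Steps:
I(r) = 239 - r
1/(R(333) + I(595)) = 1/(1/(-278 + 333) + (239 - 1*595)) = 1/(1/55 + (239 - 595)) = 1/(1/55 - 356) = 1/(-19579/55) = -55/19579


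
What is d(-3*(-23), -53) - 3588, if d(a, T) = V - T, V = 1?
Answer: -3534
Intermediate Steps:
d(a, T) = 1 - T
d(-3*(-23), -53) - 3588 = (1 - 1*(-53)) - 3588 = (1 + 53) - 3588 = 54 - 3588 = -3534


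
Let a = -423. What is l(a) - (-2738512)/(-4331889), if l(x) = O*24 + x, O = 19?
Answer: 140213825/4331889 ≈ 32.368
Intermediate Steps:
l(x) = 456 + x (l(x) = 19*24 + x = 456 + x)
l(a) - (-2738512)/(-4331889) = (456 - 423) - (-2738512)/(-4331889) = 33 - (-2738512)*(-1)/4331889 = 33 - 1*2738512/4331889 = 33 - 2738512/4331889 = 140213825/4331889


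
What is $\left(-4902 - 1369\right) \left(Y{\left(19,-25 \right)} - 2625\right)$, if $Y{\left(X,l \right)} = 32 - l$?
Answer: $16103928$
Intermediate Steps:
$\left(-4902 - 1369\right) \left(Y{\left(19,-25 \right)} - 2625\right) = \left(-4902 - 1369\right) \left(\left(32 - -25\right) - 2625\right) = - 6271 \left(\left(32 + 25\right) - 2625\right) = - 6271 \left(57 - 2625\right) = \left(-6271\right) \left(-2568\right) = 16103928$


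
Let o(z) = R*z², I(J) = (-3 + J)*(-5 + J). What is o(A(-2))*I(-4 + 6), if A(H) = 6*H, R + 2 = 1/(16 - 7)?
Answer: -816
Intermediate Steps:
R = -17/9 (R = -2 + 1/(16 - 7) = -2 + 1/9 = -2 + ⅑ = -17/9 ≈ -1.8889)
I(J) = (-5 + J)*(-3 + J)
o(z) = -17*z²/9
o(A(-2))*I(-4 + 6) = (-17*(6*(-2))²/9)*(15 + (-4 + 6)² - 8*(-4 + 6)) = (-17/9*(-12)²)*(15 + 2² - 8*2) = (-17/9*144)*(15 + 4 - 16) = -272*3 = -816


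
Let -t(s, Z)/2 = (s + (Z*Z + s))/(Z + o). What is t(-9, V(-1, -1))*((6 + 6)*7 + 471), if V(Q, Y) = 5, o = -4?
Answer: -7770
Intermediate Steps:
t(s, Z) = -2*(Z² + 2*s)/(-4 + Z) (t(s, Z) = -2*(s + (Z*Z + s))/(Z - 4) = -2*(s + (Z² + s))/(-4 + Z) = -2*(s + (s + Z²))/(-4 + Z) = -2*(Z² + 2*s)/(-4 + Z))
t(-9, V(-1, -1))*((6 + 6)*7 + 471) = (2*(-1*5² - 2*(-9))/(-4 + 5))*((6 + 6)*7 + 471) = (2*(-1*25 + 18)/1)*(12*7 + 471) = (2*1*(-25 + 18))*(84 + 471) = (2*1*(-7))*555 = -14*555 = -7770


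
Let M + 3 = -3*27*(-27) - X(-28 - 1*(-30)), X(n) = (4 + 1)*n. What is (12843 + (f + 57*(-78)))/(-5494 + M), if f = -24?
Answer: -8373/3320 ≈ -2.5220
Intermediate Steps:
X(n) = 5*n
M = 2174 (M = -3 + (-3*27*(-27) - 5*(-28 - 1*(-30))) = -3 + (-81*(-27) - 5*(-28 + 30)) = -3 + (2187 - 5*2) = -3 + (2187 - 1*10) = -3 + (2187 - 10) = -3 + 2177 = 2174)
(12843 + (f + 57*(-78)))/(-5494 + M) = (12843 + (-24 + 57*(-78)))/(-5494 + 2174) = (12843 + (-24 - 4446))/(-3320) = (12843 - 4470)*(-1/3320) = 8373*(-1/3320) = -8373/3320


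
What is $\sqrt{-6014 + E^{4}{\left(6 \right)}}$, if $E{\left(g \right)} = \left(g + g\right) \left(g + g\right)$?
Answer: $\sqrt{429975682} \approx 20736.0$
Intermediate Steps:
$E{\left(g \right)} = 4 g^{2}$ ($E{\left(g \right)} = 2 g 2 g = 4 g^{2}$)
$\sqrt{-6014 + E^{4}{\left(6 \right)}} = \sqrt{-6014 + \left(4 \cdot 6^{2}\right)^{4}} = \sqrt{-6014 + \left(4 \cdot 36\right)^{4}} = \sqrt{-6014 + 144^{4}} = \sqrt{-6014 + 429981696} = \sqrt{429975682}$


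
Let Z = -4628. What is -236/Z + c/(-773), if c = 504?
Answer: -537521/894361 ≈ -0.60101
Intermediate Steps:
-236/Z + c/(-773) = -236/(-4628) + 504/(-773) = -236*(-1/4628) + 504*(-1/773) = 59/1157 - 504/773 = -537521/894361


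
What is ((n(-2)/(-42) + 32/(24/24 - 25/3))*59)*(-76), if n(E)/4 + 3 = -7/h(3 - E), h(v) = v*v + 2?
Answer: 113355520/6237 ≈ 18175.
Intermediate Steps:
h(v) = 2 + v² (h(v) = v² + 2 = 2 + v²)
n(E) = -12 - 28/(2 + (3 - E)²) (n(E) = -12 + 4*(-7/(2 + (3 - E)²)) = -12 - 28/(2 + (3 - E)²))
((n(-2)/(-42) + 32/(24/24 - 25/3))*59)*(-76) = (((4*(-13 - 3*(-3 - 2)²)/(2 + (-3 - 2)²))/(-42) + 32/(24/24 - 25/3))*59)*(-76) = (((4*(-13 - 3*(-5)²)/(2 + (-5)²))*(-1/42) + 32/(24*(1/24) - 25*⅓))*59)*(-76) = (((4*(-13 - 3*25)/(2 + 25))*(-1/42) + 32/(1 - 25/3))*59)*(-76) = (((4*(-13 - 75)/27)*(-1/42) + 32/(-22/3))*59)*(-76) = (((4*(1/27)*(-88))*(-1/42) + 32*(-3/22))*59)*(-76) = ((-352/27*(-1/42) - 48/11)*59)*(-76) = ((176/567 - 48/11)*59)*(-76) = -25280/6237*59*(-76) = -1491520/6237*(-76) = 113355520/6237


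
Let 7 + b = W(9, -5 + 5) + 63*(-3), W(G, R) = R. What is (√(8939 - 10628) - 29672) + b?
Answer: -29868 + I*√1689 ≈ -29868.0 + 41.097*I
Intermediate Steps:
b = -196 (b = -7 + ((-5 + 5) + 63*(-3)) = -7 + (0 - 189) = -7 - 189 = -196)
(√(8939 - 10628) - 29672) + b = (√(8939 - 10628) - 29672) - 196 = (√(-1689) - 29672) - 196 = (I*√1689 - 29672) - 196 = (-29672 + I*√1689) - 196 = -29868 + I*√1689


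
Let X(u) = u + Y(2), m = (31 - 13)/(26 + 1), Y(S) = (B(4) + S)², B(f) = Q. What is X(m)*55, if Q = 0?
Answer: 770/3 ≈ 256.67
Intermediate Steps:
B(f) = 0
Y(S) = S² (Y(S) = (0 + S)² = S²)
m = ⅔ (m = 18/27 = 18*(1/27) = ⅔ ≈ 0.66667)
X(u) = 4 + u (X(u) = u + 2² = u + 4 = 4 + u)
X(m)*55 = (4 + ⅔)*55 = (14/3)*55 = 770/3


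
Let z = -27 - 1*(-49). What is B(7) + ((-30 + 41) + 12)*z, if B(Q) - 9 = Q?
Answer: 522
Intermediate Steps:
B(Q) = 9 + Q
z = 22 (z = -27 + 49 = 22)
B(7) + ((-30 + 41) + 12)*z = (9 + 7) + ((-30 + 41) + 12)*22 = 16 + (11 + 12)*22 = 16 + 23*22 = 16 + 506 = 522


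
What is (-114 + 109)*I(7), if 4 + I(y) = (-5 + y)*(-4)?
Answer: 60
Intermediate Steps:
I(y) = 16 - 4*y (I(y) = -4 + (-5 + y)*(-4) = -4 + (20 - 4*y) = 16 - 4*y)
(-114 + 109)*I(7) = (-114 + 109)*(16 - 4*7) = -5*(16 - 28) = -5*(-12) = 60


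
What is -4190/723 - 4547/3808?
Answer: -19243001/2753184 ≈ -6.9894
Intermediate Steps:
-4190/723 - 4547/3808 = -19243001/2753184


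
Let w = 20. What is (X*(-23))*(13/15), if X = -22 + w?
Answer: 598/15 ≈ 39.867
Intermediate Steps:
X = -2 (X = -22 + 20 = -2)
(X*(-23))*(13/15) = (-2*(-23))*(13/15) = 46*(13*(1/15)) = 46*(13/15) = 598/15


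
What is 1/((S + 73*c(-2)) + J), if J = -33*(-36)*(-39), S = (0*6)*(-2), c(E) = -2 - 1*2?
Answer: -1/46624 ≈ -2.1448e-5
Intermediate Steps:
c(E) = -4 (c(E) = -2 - 2 = -4)
S = 0 (S = 0*(-2) = 0)
J = -46332 (J = 1188*(-39) = -46332)
1/((S + 73*c(-2)) + J) = 1/((0 + 73*(-4)) - 46332) = 1/((0 - 292) - 46332) = 1/(-292 - 46332) = 1/(-46624) = -1/46624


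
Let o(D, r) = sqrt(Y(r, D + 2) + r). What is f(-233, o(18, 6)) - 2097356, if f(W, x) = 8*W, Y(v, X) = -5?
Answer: -2099220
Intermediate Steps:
o(D, r) = sqrt(-5 + r)
f(-233, o(18, 6)) - 2097356 = 8*(-233) - 2097356 = -1864 - 2097356 = -2099220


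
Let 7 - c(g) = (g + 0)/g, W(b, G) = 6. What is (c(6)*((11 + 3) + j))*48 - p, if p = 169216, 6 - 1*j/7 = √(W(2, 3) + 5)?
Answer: -153088 - 2016*√11 ≈ -1.5977e+5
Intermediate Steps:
j = 42 - 7*√11 (j = 42 - 7*√(6 + 5) = 42 - 7*√11 ≈ 18.784)
c(g) = 6 (c(g) = 7 - (g + 0)/g = 7 - g/g = 7 - 1*1 = 7 - 1 = 6)
(c(6)*((11 + 3) + j))*48 - p = (6*((11 + 3) + (42 - 7*√11)))*48 - 1*169216 = (6*(14 + (42 - 7*√11)))*48 - 169216 = (6*(56 - 7*√11))*48 - 169216 = (336 - 42*√11)*48 - 169216 = (16128 - 2016*√11) - 169216 = -153088 - 2016*√11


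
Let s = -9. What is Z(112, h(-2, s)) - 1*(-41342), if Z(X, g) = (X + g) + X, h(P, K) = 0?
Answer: 41566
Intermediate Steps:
Z(X, g) = g + 2*X
Z(112, h(-2, s)) - 1*(-41342) = (0 + 2*112) - 1*(-41342) = (0 + 224) + 41342 = 224 + 41342 = 41566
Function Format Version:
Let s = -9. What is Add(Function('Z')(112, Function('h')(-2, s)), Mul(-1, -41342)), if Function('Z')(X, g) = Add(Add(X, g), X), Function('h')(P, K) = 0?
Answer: 41566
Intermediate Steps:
Function('Z')(X, g) = Add(g, Mul(2, X))
Add(Function('Z')(112, Function('h')(-2, s)), Mul(-1, -41342)) = Add(Add(0, Mul(2, 112)), Mul(-1, -41342)) = Add(Add(0, 224), 41342) = Add(224, 41342) = 41566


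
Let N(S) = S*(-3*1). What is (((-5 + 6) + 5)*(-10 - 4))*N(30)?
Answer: 7560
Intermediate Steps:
N(S) = -3*S (N(S) = S*(-3) = -3*S)
(((-5 + 6) + 5)*(-10 - 4))*N(30) = (((-5 + 6) + 5)*(-10 - 4))*(-3*30) = ((1 + 5)*(-14))*(-90) = (6*(-14))*(-90) = -84*(-90) = 7560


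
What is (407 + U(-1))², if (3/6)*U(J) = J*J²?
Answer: 164025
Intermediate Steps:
U(J) = 2*J³ (U(J) = 2*(J*J²) = 2*J³)
(407 + U(-1))² = (407 + 2*(-1)³)² = (407 + 2*(-1))² = (407 - 2)² = 405² = 164025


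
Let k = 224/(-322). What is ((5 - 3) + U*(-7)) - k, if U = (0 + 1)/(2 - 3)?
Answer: 223/23 ≈ 9.6956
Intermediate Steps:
U = -1 (U = 1/(-1) = 1*(-1) = -1)
k = -16/23 (k = 224*(-1/322) = -16/23 ≈ -0.69565)
((5 - 3) + U*(-7)) - k = ((5 - 3) - 1*(-7)) - 1*(-16/23) = (2 + 7) + 16/23 = 9 + 16/23 = 223/23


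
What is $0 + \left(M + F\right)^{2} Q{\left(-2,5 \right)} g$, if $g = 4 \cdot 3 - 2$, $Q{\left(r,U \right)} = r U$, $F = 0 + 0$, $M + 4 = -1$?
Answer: $-2500$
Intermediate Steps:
$M = -5$ ($M = -4 - 1 = -5$)
$F = 0$
$Q{\left(r,U \right)} = U r$
$g = 10$ ($g = 12 - 2 = 10$)
$0 + \left(M + F\right)^{2} Q{\left(-2,5 \right)} g = 0 + \left(-5 + 0\right)^{2} \cdot 5 \left(-2\right) 10 = 0 + \left(-5\right)^{2} \left(\left(-10\right) 10\right) = 0 + 25 \left(-100\right) = 0 - 2500 = -2500$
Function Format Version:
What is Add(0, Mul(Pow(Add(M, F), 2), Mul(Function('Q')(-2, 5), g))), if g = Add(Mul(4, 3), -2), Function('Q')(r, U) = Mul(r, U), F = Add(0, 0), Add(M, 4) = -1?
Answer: -2500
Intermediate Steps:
M = -5 (M = Add(-4, -1) = -5)
F = 0
Function('Q')(r, U) = Mul(U, r)
g = 10 (g = Add(12, -2) = 10)
Add(0, Mul(Pow(Add(M, F), 2), Mul(Function('Q')(-2, 5), g))) = Add(0, Mul(Pow(Add(-5, 0), 2), Mul(Mul(5, -2), 10))) = Add(0, Mul(Pow(-5, 2), Mul(-10, 10))) = Add(0, Mul(25, -100)) = Add(0, -2500) = -2500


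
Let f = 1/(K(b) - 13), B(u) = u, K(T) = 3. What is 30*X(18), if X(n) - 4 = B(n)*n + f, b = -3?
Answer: 9837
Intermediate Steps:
f = -⅒ (f = 1/(3 - 13) = 1/(-10) = -⅒ ≈ -0.10000)
X(n) = 39/10 + n² (X(n) = 4 + (n*n - ⅒) = 4 + (n² - ⅒) = 4 + (-⅒ + n²) = 39/10 + n²)
30*X(18) = 30*(39/10 + 18²) = 30*(39/10 + 324) = 30*(3279/10) = 9837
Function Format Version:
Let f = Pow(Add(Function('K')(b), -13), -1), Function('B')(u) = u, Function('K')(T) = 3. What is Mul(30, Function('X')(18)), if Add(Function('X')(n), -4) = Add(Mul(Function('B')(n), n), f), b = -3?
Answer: 9837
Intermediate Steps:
f = Rational(-1, 10) (f = Pow(Add(3, -13), -1) = Pow(-10, -1) = Rational(-1, 10) ≈ -0.10000)
Function('X')(n) = Add(Rational(39, 10), Pow(n, 2)) (Function('X')(n) = Add(4, Add(Mul(n, n), Rational(-1, 10))) = Add(4, Add(Pow(n, 2), Rational(-1, 10))) = Add(4, Add(Rational(-1, 10), Pow(n, 2))) = Add(Rational(39, 10), Pow(n, 2)))
Mul(30, Function('X')(18)) = Mul(30, Add(Rational(39, 10), Pow(18, 2))) = Mul(30, Add(Rational(39, 10), 324)) = Mul(30, Rational(3279, 10)) = 9837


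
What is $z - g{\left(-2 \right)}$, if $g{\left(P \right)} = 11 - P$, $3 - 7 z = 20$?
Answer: $- \frac{108}{7} \approx -15.429$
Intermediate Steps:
$z = - \frac{17}{7}$ ($z = \frac{3}{7} - \frac{20}{7} = - \frac{17}{7} \approx -2.4286$)
$z - g{\left(-2 \right)} = - \frac{17}{7} - \left(11 - -2\right) = - \frac{17}{7} - \left(11 + 2\right) = - \frac{17}{7} - 13 = - \frac{108}{7}$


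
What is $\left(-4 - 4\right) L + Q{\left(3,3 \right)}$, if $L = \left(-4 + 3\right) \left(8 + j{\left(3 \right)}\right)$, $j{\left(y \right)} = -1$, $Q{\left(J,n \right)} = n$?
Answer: $59$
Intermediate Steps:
$L = -7$ ($L = \left(-4 + 3\right) \left(8 - 1\right) = \left(-1\right) 7 = -7$)
$\left(-4 - 4\right) L + Q{\left(3,3 \right)} = \left(-4 - 4\right) \left(-7\right) + 3 = \left(-8\right) \left(-7\right) + 3 = 56 + 3 = 59$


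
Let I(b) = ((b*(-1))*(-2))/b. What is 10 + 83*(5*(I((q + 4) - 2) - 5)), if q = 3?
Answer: -1235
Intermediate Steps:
I(b) = 2 (I(b) = (-b*(-2))/b = (2*b)/b = 2)
10 + 83*(5*(I((q + 4) - 2) - 5)) = 10 + 83*(5*(2 - 5)) = 10 + 83*(5*(-3)) = 10 + 83*(-15) = 10 - 1245 = -1235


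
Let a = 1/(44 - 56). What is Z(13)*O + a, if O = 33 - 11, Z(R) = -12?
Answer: -3169/12 ≈ -264.08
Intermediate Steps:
O = 22
a = -1/12 (a = 1/(-12) = -1/12 ≈ -0.083333)
Z(13)*O + a = -12*22 - 1/12 = -264 - 1/12 = -3169/12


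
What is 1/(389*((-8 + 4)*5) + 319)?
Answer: -1/7461 ≈ -0.00013403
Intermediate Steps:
1/(389*((-8 + 4)*5) + 319) = 1/(389*(-4*5) + 319) = 1/(389*(-20) + 319) = 1/(-7780 + 319) = 1/(-7461) = -1/7461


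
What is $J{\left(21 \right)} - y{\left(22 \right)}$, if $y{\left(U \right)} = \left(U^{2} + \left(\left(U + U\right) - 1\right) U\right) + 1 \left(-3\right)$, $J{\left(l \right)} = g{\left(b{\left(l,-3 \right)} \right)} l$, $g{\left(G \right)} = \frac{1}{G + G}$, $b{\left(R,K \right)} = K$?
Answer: $- \frac{2861}{2} \approx -1430.5$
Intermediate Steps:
$g{\left(G \right)} = \frac{1}{2 G}$
$J{\left(l \right)} = - \frac{l}{6}$ ($J{\left(l \right)} = \frac{1}{2 \left(-3\right)} l = \frac{1}{2} \left(- \frac{1}{3}\right) l = - \frac{l}{6}$)
$y{\left(U \right)} = -3 + U^{2} + U \left(-1 + 2 U\right)$ ($y{\left(U \right)} = \left(U^{2} + \left(2 U - 1\right) U\right) - 3 = \left(U^{2} + \left(-1 + 2 U\right) U\right) - 3 = \left(U^{2} + U \left(-1 + 2 U\right)\right) - 3 = -3 + U^{2} + U \left(-1 + 2 U\right)$)
$J{\left(21 \right)} - y{\left(22 \right)} = \left(- \frac{1}{6}\right) 21 - \left(-3 - 22 + 3 \cdot 22^{2}\right) = - \frac{7}{2} - \left(-3 - 22 + 3 \cdot 484\right) = - \frac{7}{2} - \left(-3 - 22 + 1452\right) = - \frac{7}{2} - 1427 = - \frac{2861}{2}$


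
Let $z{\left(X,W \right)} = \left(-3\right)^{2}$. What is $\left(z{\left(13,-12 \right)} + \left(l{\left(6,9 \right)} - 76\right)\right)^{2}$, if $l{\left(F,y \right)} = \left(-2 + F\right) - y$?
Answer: $5184$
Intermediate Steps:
$z{\left(X,W \right)} = 9$
$l{\left(F,y \right)} = -2 + F - y$
$\left(z{\left(13,-12 \right)} + \left(l{\left(6,9 \right)} - 76\right)\right)^{2} = \left(9 - 81\right)^{2} = \left(-72\right)^{2} = 5184$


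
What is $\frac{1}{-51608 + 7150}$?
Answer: $- \frac{1}{44458} \approx -2.2493 \cdot 10^{-5}$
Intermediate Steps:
$\frac{1}{-51608 + 7150} = \frac{1}{-44458} = - \frac{1}{44458}$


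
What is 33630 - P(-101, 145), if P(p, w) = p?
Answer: 33731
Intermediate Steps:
33630 - P(-101, 145) = 33630 - 1*(-101) = 33630 + 101 = 33731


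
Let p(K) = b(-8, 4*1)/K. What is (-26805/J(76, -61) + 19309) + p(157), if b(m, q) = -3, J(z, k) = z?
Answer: 226186375/11932 ≈ 18956.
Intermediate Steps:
p(K) = -3/K
(-26805/J(76, -61) + 19309) + p(157) = (-26805/76 + 19309) - 3/157 = 1440679/76 - 3/157 = 226186375/11932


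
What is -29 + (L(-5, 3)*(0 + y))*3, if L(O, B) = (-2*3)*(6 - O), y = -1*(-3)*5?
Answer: -2999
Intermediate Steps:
y = 15 (y = 3*5 = 15)
L(O, B) = -36 + 6*O (L(O, B) = -6*(6 - O) = -36 + 6*O)
-29 + (L(-5, 3)*(0 + y))*3 = -29 + ((-36 + 6*(-5))*(0 + 15))*3 = -29 + ((-36 - 30)*15)*3 = -29 - 66*15*3 = -29 - 990*3 = -29 - 2970 = -2999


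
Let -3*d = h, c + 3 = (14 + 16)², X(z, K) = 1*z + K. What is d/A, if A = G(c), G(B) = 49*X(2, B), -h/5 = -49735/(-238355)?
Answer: 35/4433403 ≈ 7.8946e-6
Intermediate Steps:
X(z, K) = K + z (X(z, K) = z + K = K + z)
h = -49735/47671 (h = -(-248675)/(-238355) = -(-248675)*(-1)/238355 = -5*9947/47671 = -49735/47671 ≈ -1.0433)
c = 897 (c = -3 + (14 + 16)² = -3 + 30² = -3 + 900 = 897)
G(B) = 98 + 49*B (G(B) = 49*(B + 2) = 49*(2 + B) = 98 + 49*B)
A = 44051 (A = 98 + 49*897 = 98 + 43953 = 44051)
d = 49735/143013 (d = -⅓*(-49735/47671) = 49735/143013 ≈ 0.34777)
d/A = (49735/143013)/44051 = (49735/143013)*(1/44051) = 35/4433403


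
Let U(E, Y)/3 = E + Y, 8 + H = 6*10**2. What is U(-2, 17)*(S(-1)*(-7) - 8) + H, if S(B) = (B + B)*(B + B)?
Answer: -1028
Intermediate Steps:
H = 592 (H = -8 + 6*10**2 = -8 + 6*100 = -8 + 600 = 592)
S(B) = 4*B**2 (S(B) = (2*B)*(2*B) = 4*B**2)
U(E, Y) = 3*E + 3*Y (U(E, Y) = 3*(E + Y) = 3*E + 3*Y)
U(-2, 17)*(S(-1)*(-7) - 8) + H = (3*(-2) + 3*17)*((4*(-1)**2)*(-7) - 8) + 592 = (-6 + 51)*((4*1)*(-7) - 8) + 592 = 45*(4*(-7) - 8) + 592 = 45*(-28 - 8) + 592 = 45*(-36) + 592 = -1620 + 592 = -1028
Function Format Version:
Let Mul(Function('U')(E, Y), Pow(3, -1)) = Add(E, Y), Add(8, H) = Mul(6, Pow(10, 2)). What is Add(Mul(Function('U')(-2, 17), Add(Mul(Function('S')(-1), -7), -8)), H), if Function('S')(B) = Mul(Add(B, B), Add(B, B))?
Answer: -1028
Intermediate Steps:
H = 592 (H = Add(-8, Mul(6, Pow(10, 2))) = Add(-8, Mul(6, 100)) = Add(-8, 600) = 592)
Function('S')(B) = Mul(4, Pow(B, 2)) (Function('S')(B) = Mul(Mul(2, B), Mul(2, B)) = Mul(4, Pow(B, 2)))
Function('U')(E, Y) = Add(Mul(3, E), Mul(3, Y)) (Function('U')(E, Y) = Mul(3, Add(E, Y)) = Add(Mul(3, E), Mul(3, Y)))
Add(Mul(Function('U')(-2, 17), Add(Mul(Function('S')(-1), -7), -8)), H) = Add(Mul(Add(Mul(3, -2), Mul(3, 17)), Add(Mul(Mul(4, Pow(-1, 2)), -7), -8)), 592) = Add(Mul(Add(-6, 51), Add(Mul(Mul(4, 1), -7), -8)), 592) = Add(Mul(45, Add(Mul(4, -7), -8)), 592) = Add(Mul(45, Add(-28, -8)), 592) = Add(Mul(45, -36), 592) = Add(-1620, 592) = -1028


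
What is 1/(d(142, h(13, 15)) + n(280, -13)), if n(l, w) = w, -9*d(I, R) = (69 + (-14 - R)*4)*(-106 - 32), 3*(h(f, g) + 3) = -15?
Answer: 1/677 ≈ 0.0014771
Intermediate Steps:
h(f, g) = -8 (h(f, g) = -3 + (⅓)*(-15) = -3 - 5 = -8)
d(I, R) = 598/3 - 184*R/3 (d(I, R) = -(69 + (-14 - R)*4)*(-106 - 32)/9 = -(69 + (-56 - 4*R))*(-138)/9 = -(13 - 4*R)*(-138)/9 = -(-1794 + 552*R)/9 = 598/3 - 184*R/3)
1/(d(142, h(13, 15)) + n(280, -13)) = 1/((598/3 - 184/3*(-8)) - 13) = 1/((598/3 + 1472/3) - 13) = 1/(690 - 13) = 1/677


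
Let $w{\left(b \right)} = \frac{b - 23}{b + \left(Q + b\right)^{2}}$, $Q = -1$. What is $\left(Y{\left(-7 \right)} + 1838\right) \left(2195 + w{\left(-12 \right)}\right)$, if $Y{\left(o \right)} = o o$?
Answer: $\frac{650222460}{157} \approx 4.1415 \cdot 10^{6}$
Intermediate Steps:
$Y{\left(o \right)} = o^{2}$
$w{\left(b \right)} = \frac{-23 + b}{b + \left(-1 + b\right)^{2}}$ ($w{\left(b \right)} = \frac{b - 23}{b + \left(-1 + b\right)^{2}} = \frac{-23 + b}{b + \left(-1 + b\right)^{2}}$)
$\left(Y{\left(-7 \right)} + 1838\right) \left(2195 + w{\left(-12 \right)}\right) = \left(\left(-7\right)^{2} + 1838\right) \left(2195 + \frac{-23 - 12}{-12 + \left(-1 - 12\right)^{2}}\right) = \left(49 + 1838\right) \left(2195 + \frac{1}{-12 + \left(-13\right)^{2}} \left(-35\right)\right) = 1887 \left(2195 + \frac{1}{-12 + 169} \left(-35\right)\right) = 1887 \left(2195 + \frac{1}{157} \left(-35\right)\right) = 1887 \left(2195 - \frac{35}{157}\right) = 1887 \cdot \frac{344580}{157} = \frac{650222460}{157}$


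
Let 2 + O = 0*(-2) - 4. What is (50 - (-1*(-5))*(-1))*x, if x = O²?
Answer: 1980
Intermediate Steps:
O = -6 (O = -2 + (0*(-2) - 4) = -2 + (0 - 4) = -2 - 4 = -6)
x = 36 (x = (-6)² = 36)
(50 - (-1*(-5))*(-1))*x = (50 - (-1*(-5))*(-1))*36 = (50 - 5*(-1))*36 = (50 - 1*(-5))*36 = (50 + 5)*36 = 55*36 = 1980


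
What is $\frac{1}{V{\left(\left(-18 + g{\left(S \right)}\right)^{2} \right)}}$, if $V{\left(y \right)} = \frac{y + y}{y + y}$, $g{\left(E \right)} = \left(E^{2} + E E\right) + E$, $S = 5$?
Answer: $1$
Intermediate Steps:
$g{\left(E \right)} = E + 2 E^{2}$ ($g{\left(E \right)} = \left(E^{2} + E^{2}\right) + E = 2 E^{2} + E = E + 2 E^{2}$)
$V{\left(y \right)} = 1$ ($V{\left(y \right)} = \frac{2 y}{2 y} = 2 y \frac{1}{2 y} = 1$)
$\frac{1}{V{\left(\left(-18 + g{\left(S \right)}\right)^{2} \right)}} = 1^{-1} = 1$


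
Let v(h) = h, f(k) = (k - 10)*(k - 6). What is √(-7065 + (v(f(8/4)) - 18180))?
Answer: I*√25213 ≈ 158.79*I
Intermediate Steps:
f(k) = (-10 + k)*(-6 + k)
√(-7065 + (v(f(8/4)) - 18180)) = √(-7065 + ((60 + (8/4)² - 128/4) - 18180)) = √(-7065 + ((60 + (8*(¼))² - 128/4) - 18180)) = √(-7065 + ((60 + 2² - 16*2) - 18180)) = √(-7065 + ((60 + 4 - 32) - 18180)) = √(-7065 + (32 - 18180)) = √(-7065 - 18148) = √(-25213) = I*√25213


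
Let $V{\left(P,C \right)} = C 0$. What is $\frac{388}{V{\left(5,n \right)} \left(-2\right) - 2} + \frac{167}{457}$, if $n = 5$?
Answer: $- \frac{88491}{457} \approx -193.63$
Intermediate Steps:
$V{\left(P,C \right)} = 0$
$\frac{388}{V{\left(5,n \right)} \left(-2\right) - 2} + \frac{167}{457} = \frac{388}{0 \left(-2\right) - 2} + \frac{167}{457} = \frac{388}{0 - 2} + 167 \cdot \frac{1}{457} = \frac{388}{-2} + \frac{167}{457} = 388 \left(- \frac{1}{2}\right) + \frac{167}{457} = -194 + \frac{167}{457} = - \frac{88491}{457}$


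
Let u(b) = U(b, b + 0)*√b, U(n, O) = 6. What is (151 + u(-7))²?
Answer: 22549 + 1812*I*√7 ≈ 22549.0 + 4794.1*I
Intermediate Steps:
u(b) = 6*√b
(151 + u(-7))² = (151 + 6*√(-7))² = (151 + 6*(I*√7))² = (151 + 6*I*√7)²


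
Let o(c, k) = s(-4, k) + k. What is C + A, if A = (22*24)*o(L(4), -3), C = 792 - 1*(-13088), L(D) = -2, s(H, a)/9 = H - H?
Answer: 12296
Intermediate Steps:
s(H, a) = 0 (s(H, a) = 9*(H - H) = 9*0 = 0)
o(c, k) = k (o(c, k) = 0 + k = k)
C = 13880 (C = 792 + 13088 = 13880)
A = -1584 (A = (22*24)*(-3) = 528*(-3) = -1584)
C + A = 13880 - 1584 = 12296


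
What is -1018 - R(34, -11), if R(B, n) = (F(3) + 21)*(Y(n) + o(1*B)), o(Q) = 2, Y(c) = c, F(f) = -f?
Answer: -856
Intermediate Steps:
R(B, n) = 36 + 18*n (R(B, n) = (-1*3 + 21)*(n + 2) = (-3 + 21)*(2 + n) = 18*(2 + n) = 36 + 18*n)
-1018 - R(34, -11) = -1018 - (36 + 18*(-11)) = -1018 - (36 - 198) = -1018 - 1*(-162) = -1018 + 162 = -856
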